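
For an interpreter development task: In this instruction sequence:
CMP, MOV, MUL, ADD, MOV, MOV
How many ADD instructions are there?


Scanning instruction sequence for ADD:
  Position 1: CMP
  Position 2: MOV
  Position 3: MUL
  Position 4: ADD <- MATCH
  Position 5: MOV
  Position 6: MOV
Matches at positions: [4]
Total ADD count: 1

1


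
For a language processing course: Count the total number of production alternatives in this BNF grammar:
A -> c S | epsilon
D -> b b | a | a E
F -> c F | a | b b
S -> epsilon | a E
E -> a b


Counting alternatives per rule:
  A: 2 alternative(s)
  D: 3 alternative(s)
  F: 3 alternative(s)
  S: 2 alternative(s)
  E: 1 alternative(s)
Sum: 2 + 3 + 3 + 2 + 1 = 11

11


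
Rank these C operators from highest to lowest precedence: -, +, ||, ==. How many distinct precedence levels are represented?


Looking up precedence for each operator:
  - -> precedence 5
  + -> precedence 5
  || -> precedence 1
  == -> precedence 3
Sorted highest to lowest: -, +, ==, ||
Distinct precedence values: [5, 3, 1]
Number of distinct levels: 3

3


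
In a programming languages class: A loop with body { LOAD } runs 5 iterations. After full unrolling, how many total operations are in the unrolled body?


Loop body operations: LOAD (1 op per iteration)
Unrolling 5 iterations:
  Iteration 1: LOAD (1 ops)
  Iteration 2: LOAD (1 ops)
  Iteration 3: LOAD (1 ops)
  Iteration 4: LOAD (1 ops)
  Iteration 5: LOAD (1 ops)
Total: 5 iterations * 1 ops/iter = 5 operations

5


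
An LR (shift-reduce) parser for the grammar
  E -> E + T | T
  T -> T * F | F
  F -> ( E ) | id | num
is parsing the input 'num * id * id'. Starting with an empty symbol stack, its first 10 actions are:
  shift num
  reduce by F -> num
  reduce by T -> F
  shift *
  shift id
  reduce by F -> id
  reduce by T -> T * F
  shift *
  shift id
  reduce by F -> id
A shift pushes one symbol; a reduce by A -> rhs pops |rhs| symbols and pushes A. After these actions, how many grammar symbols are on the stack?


Tracking the symbol stack through each action:
  Action 1: shift 'num' : push -> stack = [num] (size 1)
  Action 2: reduce by F -> num : pop 1, push F -> stack = [F] (size 1)
  Action 3: reduce by T -> F : pop 1, push T -> stack = [T] (size 1)
  Action 4: shift '*' : push -> stack = [T, *] (size 2)
  Action 5: shift 'id' : push -> stack = [T, *, id] (size 3)
  Action 6: reduce by F -> id : pop 1, push F -> stack = [T, *, F] (size 3)
  Action 7: reduce by T -> T * F : pop 3, push T -> stack = [T] (size 1)
  Action 8: shift '*' : push -> stack = [T, *] (size 2)
  Action 9: shift 'id' : push -> stack = [T, *, id] (size 3)
  Action 10: reduce by F -> id : pop 1, push F -> stack = [T, *, F] (size 3)
Final stack size: 3

3


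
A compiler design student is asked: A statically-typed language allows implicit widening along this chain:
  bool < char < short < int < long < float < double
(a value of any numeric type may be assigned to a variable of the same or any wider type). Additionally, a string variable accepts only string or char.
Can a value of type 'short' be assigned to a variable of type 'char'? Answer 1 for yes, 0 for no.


Target variable type: char
Source value type: short
Numeric ranks: short=2, char=1
Widening allowed iff rank(source) <= rank(target): 2 <= 1? No
Result: 0

0


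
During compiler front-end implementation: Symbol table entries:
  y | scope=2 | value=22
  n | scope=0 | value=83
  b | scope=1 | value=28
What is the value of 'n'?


Searching symbol table for 'n':
  y | scope=2 | value=22
  n | scope=0 | value=83 <- MATCH
  b | scope=1 | value=28
Found 'n' at scope 0 with value 83

83


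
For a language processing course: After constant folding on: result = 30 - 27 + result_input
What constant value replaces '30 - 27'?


Identifying constant sub-expression:
  Original: result = 30 - 27 + result_input
  30 and 27 are both compile-time constants
  Evaluating: 30 - 27 = 3
  After folding: result = 3 + result_input

3


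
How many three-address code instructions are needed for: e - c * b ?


Expression: e - c * b
Generating three-address code (respecting * over +/- precedence):
  Instruction 1: t1 = c * b
  Instruction 2: t2 = e - t1
Total instructions: 2

2


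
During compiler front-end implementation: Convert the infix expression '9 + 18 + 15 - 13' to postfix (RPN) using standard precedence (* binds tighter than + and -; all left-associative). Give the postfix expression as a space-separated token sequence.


Applying the shunting-yard algorithm:
  Operand 9 -> output
  Push '+' onto operator stack -> op-stack: [+]
  Operand 18 -> output
  See '+' (prec 1); top '+' (prec 1) >= it -> pop '+' to output
  Push '+' onto operator stack -> op-stack: [+]
  Operand 15 -> output
  See '-' (prec 1); top '+' (prec 1) >= it -> pop '+' to output
  Push '-' onto operator stack -> op-stack: [-]
  Operand 13 -> output
  End of input: pop '-' to output
Postfix result: 9 18 + 15 + 13 -

9 18 + 15 + 13 -


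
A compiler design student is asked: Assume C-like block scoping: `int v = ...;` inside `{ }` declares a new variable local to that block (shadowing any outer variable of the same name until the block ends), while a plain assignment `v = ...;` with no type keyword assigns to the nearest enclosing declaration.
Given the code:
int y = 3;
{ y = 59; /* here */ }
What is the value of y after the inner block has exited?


Analyzing scoping rules:
Outer scope: declares y = 3
Inner block: 'y = 59;' has no type keyword, so it is an assignment to the outer y (no shadowing)
The assignment changed the outer variable itself, so the new value persists after the block -> 59
Result: 59

59


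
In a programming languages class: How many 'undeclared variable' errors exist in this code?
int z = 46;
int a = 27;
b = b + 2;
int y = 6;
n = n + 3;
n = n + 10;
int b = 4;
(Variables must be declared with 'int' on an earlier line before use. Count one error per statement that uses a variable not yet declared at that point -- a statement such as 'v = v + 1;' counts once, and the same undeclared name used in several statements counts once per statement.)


Scanning code line by line:
  Line 1: declare 'z' -> declared = ['z']
  Line 2: declare 'a' -> declared = ['a', 'z']
  Line 3: use 'b' -> ERROR (undeclared)
  Line 4: declare 'y' -> declared = ['a', 'y', 'z']
  Line 5: use 'n' -> ERROR (undeclared)
  Line 6: use 'n' -> ERROR (undeclared)
  Line 7: declare 'b' -> declared = ['a', 'b', 'y', 'z']
Total undeclared variable errors: 3

3


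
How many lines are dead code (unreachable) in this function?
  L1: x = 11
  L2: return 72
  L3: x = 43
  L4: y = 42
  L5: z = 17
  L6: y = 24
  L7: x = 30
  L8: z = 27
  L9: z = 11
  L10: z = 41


Analyzing control flow:
  L1: reachable (before return)
  L2: reachable (return statement)
  L3: DEAD (after return at L2)
  L4: DEAD (after return at L2)
  L5: DEAD (after return at L2)
  L6: DEAD (after return at L2)
  L7: DEAD (after return at L2)
  L8: DEAD (after return at L2)
  L9: DEAD (after return at L2)
  L10: DEAD (after return at L2)
Return at L2, total lines = 10
Dead lines: L3 through L10
Count: 8

8


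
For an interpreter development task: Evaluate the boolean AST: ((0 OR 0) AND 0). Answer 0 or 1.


Step 1: Evaluate inner node
  0 OR 0 = 0
Step 2: Evaluate root node
  0 AND 0 = 0

0


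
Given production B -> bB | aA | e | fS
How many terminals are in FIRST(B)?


Production: B -> bB | aA | e | fS
Examining each alternative for leading terminals:
  B -> bB : first terminal = 'b'
  B -> aA : first terminal = 'a'
  B -> e : first terminal = 'e'
  B -> fS : first terminal = 'f'
FIRST(B) = {a, b, e, f}
Count: 4

4


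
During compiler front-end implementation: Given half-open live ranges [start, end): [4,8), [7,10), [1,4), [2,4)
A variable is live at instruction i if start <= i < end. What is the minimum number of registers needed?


Live ranges:
  Var0: [4, 8)
  Var1: [7, 10)
  Var2: [1, 4)
  Var3: [2, 4)
Sweep-line events (position, delta, active):
  pos=1 start -> active=1
  pos=2 start -> active=2
  pos=4 end -> active=1
  pos=4 end -> active=0
  pos=4 start -> active=1
  pos=7 start -> active=2
  pos=8 end -> active=1
  pos=10 end -> active=0
Maximum simultaneous active: 2
Minimum registers needed: 2

2


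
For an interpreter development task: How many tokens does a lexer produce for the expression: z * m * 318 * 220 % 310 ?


Scanning 'z * m * 318 * 220 % 310'
Token 1: 'z' -> identifier
Token 2: '*' -> operator
Token 3: 'm' -> identifier
Token 4: '*' -> operator
Token 5: '318' -> integer_literal
Token 6: '*' -> operator
Token 7: '220' -> integer_literal
Token 8: '%' -> operator
Token 9: '310' -> integer_literal
Total tokens: 9

9


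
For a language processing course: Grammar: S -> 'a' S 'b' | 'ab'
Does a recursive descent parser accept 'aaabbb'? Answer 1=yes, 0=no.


Grammar accepts strings of the form a^n b^n (n >= 1)
Word: 'aaabbb'
Counting: 3 a's and 3 b's
Check: 3 == 3? Yes
Derivation (S -> aSb applied 2 time(s), then S -> ab): S => aSb => aaSbb => aaabbb
Accepted

1


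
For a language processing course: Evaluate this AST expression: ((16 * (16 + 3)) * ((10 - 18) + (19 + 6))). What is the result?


Expression: ((16 * (16 + 3)) * ((10 - 18) + (19 + 6)))
Evaluating step by step:
  16 + 3 = 19
  16 * 19 = 304
  10 - 18 = -8
  19 + 6 = 25
  -8 + 25 = 17
  304 * 17 = 5168
Result: 5168

5168


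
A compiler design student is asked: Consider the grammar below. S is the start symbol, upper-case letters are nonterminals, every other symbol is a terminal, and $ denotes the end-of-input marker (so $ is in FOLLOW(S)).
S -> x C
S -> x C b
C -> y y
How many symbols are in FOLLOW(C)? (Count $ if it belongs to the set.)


S is the start symbol and does not occur in any rule body, so FOLLOW(S) = {$}.
Examining every occurrence of C in a rule body:
  S -> x C : C is at the right end -> add FOLLOW(S) = {$}
  S -> x C b : C is followed by terminal 'b' -> add 'b'
  C -> y y : C does not occur in the body -> contributes nothing
FOLLOW(C) = {b, $}
Count: 2

2


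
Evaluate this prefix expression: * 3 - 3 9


Parsing prefix expression: * 3 - 3 9
Step 1: Innermost operation '- 3 9'
  3 - 9 = -6
Step 2: Outer operation '* 3 [-6]'
  3 * -6 = -18

-18


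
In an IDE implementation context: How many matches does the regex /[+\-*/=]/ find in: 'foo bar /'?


Pattern: /[+\-*/=]/ (operators)
Input: 'foo bar /'
Scanning for matches:
  Match 1: '/'
Total matches: 1

1


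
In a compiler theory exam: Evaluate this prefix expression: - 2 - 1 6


Parsing prefix expression: - 2 - 1 6
Step 1: Innermost operation '- 1 6'
  1 - 6 = -5
Step 2: Outer operation '- 2 [-5]'
  2 - -5 = 7

7


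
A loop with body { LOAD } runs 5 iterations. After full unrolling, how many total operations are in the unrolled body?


Loop body operations: LOAD (1 op per iteration)
Unrolling 5 iterations:
  Iteration 1: LOAD (1 ops)
  Iteration 2: LOAD (1 ops)
  Iteration 3: LOAD (1 ops)
  Iteration 4: LOAD (1 ops)
  Iteration 5: LOAD (1 ops)
Total: 5 iterations * 1 ops/iter = 5 operations

5


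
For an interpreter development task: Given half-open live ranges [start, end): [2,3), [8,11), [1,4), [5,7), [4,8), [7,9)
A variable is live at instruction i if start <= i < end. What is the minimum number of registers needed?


Live ranges:
  Var0: [2, 3)
  Var1: [8, 11)
  Var2: [1, 4)
  Var3: [5, 7)
  Var4: [4, 8)
  Var5: [7, 9)
Sweep-line events (position, delta, active):
  pos=1 start -> active=1
  pos=2 start -> active=2
  pos=3 end -> active=1
  pos=4 end -> active=0
  pos=4 start -> active=1
  pos=5 start -> active=2
  pos=7 end -> active=1
  pos=7 start -> active=2
  pos=8 end -> active=1
  pos=8 start -> active=2
  pos=9 end -> active=1
  pos=11 end -> active=0
Maximum simultaneous active: 2
Minimum registers needed: 2

2


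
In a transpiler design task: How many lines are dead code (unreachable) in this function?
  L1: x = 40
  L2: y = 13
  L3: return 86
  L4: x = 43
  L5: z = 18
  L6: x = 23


Analyzing control flow:
  L1: reachable (before return)
  L2: reachable (before return)
  L3: reachable (return statement)
  L4: DEAD (after return at L3)
  L5: DEAD (after return at L3)
  L6: DEAD (after return at L3)
Return at L3, total lines = 6
Dead lines: L4 through L6
Count: 3

3


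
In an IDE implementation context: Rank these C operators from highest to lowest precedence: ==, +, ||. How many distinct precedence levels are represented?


Looking up precedence for each operator:
  == -> precedence 3
  + -> precedence 5
  || -> precedence 1
Sorted highest to lowest: +, ==, ||
Distinct precedence values: [5, 3, 1]
Number of distinct levels: 3

3


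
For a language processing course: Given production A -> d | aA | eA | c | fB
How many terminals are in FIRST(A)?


Production: A -> d | aA | eA | c | fB
Examining each alternative for leading terminals:
  A -> d : first terminal = 'd'
  A -> aA : first terminal = 'a'
  A -> eA : first terminal = 'e'
  A -> c : first terminal = 'c'
  A -> fB : first terminal = 'f'
FIRST(A) = {a, c, d, e, f}
Count: 5

5


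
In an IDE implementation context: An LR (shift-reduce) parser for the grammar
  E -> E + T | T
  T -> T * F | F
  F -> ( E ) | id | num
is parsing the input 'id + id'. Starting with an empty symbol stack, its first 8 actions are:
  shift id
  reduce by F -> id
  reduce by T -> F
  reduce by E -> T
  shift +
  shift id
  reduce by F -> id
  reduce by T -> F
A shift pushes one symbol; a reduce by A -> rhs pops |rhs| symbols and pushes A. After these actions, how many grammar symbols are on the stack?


Tracking the symbol stack through each action:
  Action 1: shift 'id' : push -> stack = [id] (size 1)
  Action 2: reduce by F -> id : pop 1, push F -> stack = [F] (size 1)
  Action 3: reduce by T -> F : pop 1, push T -> stack = [T] (size 1)
  Action 4: reduce by E -> T : pop 1, push E -> stack = [E] (size 1)
  Action 5: shift '+' : push -> stack = [E, +] (size 2)
  Action 6: shift 'id' : push -> stack = [E, +, id] (size 3)
  Action 7: reduce by F -> id : pop 1, push F -> stack = [E, +, F] (size 3)
  Action 8: reduce by T -> F : pop 1, push T -> stack = [E, +, T] (size 3)
Final stack size: 3

3


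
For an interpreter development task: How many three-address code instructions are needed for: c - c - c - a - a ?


Expression: c - c - c - a - a
Generating three-address code (respecting * over +/- precedence):
  Instruction 1: t1 = c - c
  Instruction 2: t2 = t1 - c
  Instruction 3: t3 = t2 - a
  Instruction 4: t4 = t3 - a
Total instructions: 4

4


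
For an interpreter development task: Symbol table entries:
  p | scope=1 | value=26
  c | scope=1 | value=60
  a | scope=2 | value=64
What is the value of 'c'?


Searching symbol table for 'c':
  p | scope=1 | value=26
  c | scope=1 | value=60 <- MATCH
  a | scope=2 | value=64
Found 'c' at scope 1 with value 60

60


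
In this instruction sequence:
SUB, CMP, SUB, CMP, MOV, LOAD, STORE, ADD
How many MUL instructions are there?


Scanning instruction sequence for MUL:
  Position 1: SUB
  Position 2: CMP
  Position 3: SUB
  Position 4: CMP
  Position 5: MOV
  Position 6: LOAD
  Position 7: STORE
  Position 8: ADD
Matches at positions: []
Total MUL count: 0

0


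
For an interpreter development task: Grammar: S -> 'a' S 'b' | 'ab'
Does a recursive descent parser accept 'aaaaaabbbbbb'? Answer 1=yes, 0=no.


Grammar accepts strings of the form a^n b^n (n >= 1)
Word: 'aaaaaabbbbbb'
Counting: 6 a's and 6 b's
Check: 6 == 6? Yes
Derivation (S -> aSb applied 5 time(s), then S -> ab): S => aSb => aaSbb => aaaSbbb => aaaaSbbbb => aaaaaSbbbbb => aaaaaabbbbbb
Accepted

1


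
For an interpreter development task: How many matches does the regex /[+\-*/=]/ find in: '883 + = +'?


Pattern: /[+\-*/=]/ (operators)
Input: '883 + = +'
Scanning for matches:
  Match 1: '+'
  Match 2: '='
  Match 3: '+'
Total matches: 3

3


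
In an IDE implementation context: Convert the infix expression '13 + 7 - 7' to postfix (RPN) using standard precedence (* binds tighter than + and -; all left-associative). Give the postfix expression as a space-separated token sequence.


Applying the shunting-yard algorithm:
  Operand 13 -> output
  Push '+' onto operator stack -> op-stack: [+]
  Operand 7 -> output
  See '-' (prec 1); top '+' (prec 1) >= it -> pop '+' to output
  Push '-' onto operator stack -> op-stack: [-]
  Operand 7 -> output
  End of input: pop '-' to output
Postfix result: 13 7 + 7 -

13 7 + 7 -


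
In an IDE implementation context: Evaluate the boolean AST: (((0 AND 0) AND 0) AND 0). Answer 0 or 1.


Step 1: Evaluate inner node
  0 AND 0 = 0
Step 2: Evaluate next node
  0 AND 0 = 0
Step 3: Evaluate root node
  0 AND 0 = 0

0


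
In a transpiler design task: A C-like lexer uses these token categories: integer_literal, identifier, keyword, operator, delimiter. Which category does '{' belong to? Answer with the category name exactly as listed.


Token: '{'
Checking categories:
  identifier: no
  integer_literal: no
  operator: no
  keyword: no
  delimiter: YES
Category: delimiter

delimiter


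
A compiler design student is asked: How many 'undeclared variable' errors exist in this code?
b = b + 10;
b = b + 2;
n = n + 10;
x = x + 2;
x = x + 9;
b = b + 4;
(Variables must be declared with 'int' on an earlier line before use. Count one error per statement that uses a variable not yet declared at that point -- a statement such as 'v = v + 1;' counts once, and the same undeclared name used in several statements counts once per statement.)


Scanning code line by line:
  Line 1: use 'b' -> ERROR (undeclared)
  Line 2: use 'b' -> ERROR (undeclared)
  Line 3: use 'n' -> ERROR (undeclared)
  Line 4: use 'x' -> ERROR (undeclared)
  Line 5: use 'x' -> ERROR (undeclared)
  Line 6: use 'b' -> ERROR (undeclared)
Total undeclared variable errors: 6

6


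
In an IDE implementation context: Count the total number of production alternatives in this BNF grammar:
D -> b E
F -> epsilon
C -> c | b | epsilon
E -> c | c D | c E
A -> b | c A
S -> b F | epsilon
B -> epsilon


Counting alternatives per rule:
  D: 1 alternative(s)
  F: 1 alternative(s)
  C: 3 alternative(s)
  E: 3 alternative(s)
  A: 2 alternative(s)
  S: 2 alternative(s)
  B: 1 alternative(s)
Sum: 1 + 1 + 3 + 3 + 2 + 2 + 1 = 13

13


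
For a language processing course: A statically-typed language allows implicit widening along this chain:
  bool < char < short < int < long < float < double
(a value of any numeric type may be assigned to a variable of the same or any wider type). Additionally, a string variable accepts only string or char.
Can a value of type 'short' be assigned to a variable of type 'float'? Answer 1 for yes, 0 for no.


Target variable type: float
Source value type: short
Numeric ranks: short=2, float=5
Widening allowed iff rank(source) <= rank(target): 2 <= 5? Yes
Result: 1

1


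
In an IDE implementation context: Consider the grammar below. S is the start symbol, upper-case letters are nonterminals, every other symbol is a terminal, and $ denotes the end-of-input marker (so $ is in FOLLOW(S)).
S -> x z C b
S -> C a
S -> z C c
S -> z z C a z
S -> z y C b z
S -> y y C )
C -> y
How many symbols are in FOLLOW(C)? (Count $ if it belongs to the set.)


S is the start symbol and does not occur in any rule body, so FOLLOW(S) = {$}.
Examining every occurrence of C in a rule body:
  S -> x z C b : C is followed by terminal 'b' -> add 'b'
  S -> C a : C is followed by terminal 'a' -> add 'a'
  S -> z C c : C is followed by terminal 'c' -> add 'c'
  S -> z z C a z : C is followed by terminal 'a' -> add 'a' (already in the set)
  S -> z y C b z : C is followed by terminal 'b' -> add 'b' (already in the set)
  S -> y y C ) : C is followed by terminal ')' -> add ')'
  C -> y : C does not occur in the body -> contributes nothing
FOLLOW(C) = {), a, b, c}
Count: 4

4


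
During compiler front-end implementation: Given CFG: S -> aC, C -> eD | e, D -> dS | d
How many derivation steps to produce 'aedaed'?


Grammar: S -> aC, C -> eD | e, D -> dS | d
Deriving 'aedaed':
Step 1: S -> aC => aC
Step 2: C -> eD => aeD
Step 3: D -> dS => aedS
Step 4: S -> aC => aedaC
Step 5: C -> eD => aedaeD
Step 6: D -> d => aedaed
Total derivation steps: 6

6


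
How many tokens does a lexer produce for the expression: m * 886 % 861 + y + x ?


Scanning 'm * 886 % 861 + y + x'
Token 1: 'm' -> identifier
Token 2: '*' -> operator
Token 3: '886' -> integer_literal
Token 4: '%' -> operator
Token 5: '861' -> integer_literal
Token 6: '+' -> operator
Token 7: 'y' -> identifier
Token 8: '+' -> operator
Token 9: 'x' -> identifier
Total tokens: 9

9


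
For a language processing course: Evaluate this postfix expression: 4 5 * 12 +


Processing tokens left to right:
Push 4, Push 5
Pop 4 and 5, compute 4 * 5 = 20, push 20
Push 12
Pop 20 and 12, compute 20 + 12 = 32, push 32
Stack result: 32

32


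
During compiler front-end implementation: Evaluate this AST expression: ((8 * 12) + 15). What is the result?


Expression: ((8 * 12) + 15)
Evaluating step by step:
  8 * 12 = 96
  96 + 15 = 111
Result: 111

111


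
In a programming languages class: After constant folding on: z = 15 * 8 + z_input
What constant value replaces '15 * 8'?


Identifying constant sub-expression:
  Original: z = 15 * 8 + z_input
  15 and 8 are both compile-time constants
  Evaluating: 15 * 8 = 120
  After folding: z = 120 + z_input

120


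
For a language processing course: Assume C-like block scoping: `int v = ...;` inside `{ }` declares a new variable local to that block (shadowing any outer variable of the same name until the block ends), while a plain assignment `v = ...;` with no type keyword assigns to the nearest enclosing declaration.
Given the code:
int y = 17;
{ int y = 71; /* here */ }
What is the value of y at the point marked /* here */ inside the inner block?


Analyzing scoping rules:
Outer scope: declares y = 17
Inner block: 'int y = 71;' declares a NEW y that shadows the outer one
Inside the block the inner declaration is in scope -> 71
Result: 71

71


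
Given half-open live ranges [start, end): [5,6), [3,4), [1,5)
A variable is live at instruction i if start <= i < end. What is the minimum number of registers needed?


Live ranges:
  Var0: [5, 6)
  Var1: [3, 4)
  Var2: [1, 5)
Sweep-line events (position, delta, active):
  pos=1 start -> active=1
  pos=3 start -> active=2
  pos=4 end -> active=1
  pos=5 end -> active=0
  pos=5 start -> active=1
  pos=6 end -> active=0
Maximum simultaneous active: 2
Minimum registers needed: 2

2


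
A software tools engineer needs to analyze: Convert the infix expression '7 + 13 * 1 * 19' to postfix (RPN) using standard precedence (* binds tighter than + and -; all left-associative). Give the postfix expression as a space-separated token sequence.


Applying the shunting-yard algorithm:
  Operand 7 -> output
  Push '+' onto operator stack -> op-stack: [+]
  Operand 13 -> output
  Push '*' onto operator stack -> op-stack: [+, *]
  Operand 1 -> output
  See '*' (prec 2); top '*' (prec 2) >= it -> pop '*' to output
  Push '*' onto operator stack -> op-stack: [+, *]
  Operand 19 -> output
  End of input: pop '*' to output
  End of input: pop '+' to output
Postfix result: 7 13 1 * 19 * +

7 13 1 * 19 * +


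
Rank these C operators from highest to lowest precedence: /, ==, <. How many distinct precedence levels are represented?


Looking up precedence for each operator:
  / -> precedence 6
  == -> precedence 3
  < -> precedence 4
Sorted highest to lowest: /, <, ==
Distinct precedence values: [6, 4, 3]
Number of distinct levels: 3

3


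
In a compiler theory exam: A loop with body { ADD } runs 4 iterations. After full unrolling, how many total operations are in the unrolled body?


Loop body operations: ADD (1 op per iteration)
Unrolling 4 iterations:
  Iteration 1: ADD (1 ops)
  Iteration 2: ADD (1 ops)
  Iteration 3: ADD (1 ops)
  Iteration 4: ADD (1 ops)
Total: 4 iterations * 1 ops/iter = 4 operations

4


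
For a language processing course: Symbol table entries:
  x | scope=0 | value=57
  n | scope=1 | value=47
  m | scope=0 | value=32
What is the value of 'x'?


Searching symbol table for 'x':
  x | scope=0 | value=57 <- MATCH
  n | scope=1 | value=47
  m | scope=0 | value=32
Found 'x' at scope 0 with value 57

57


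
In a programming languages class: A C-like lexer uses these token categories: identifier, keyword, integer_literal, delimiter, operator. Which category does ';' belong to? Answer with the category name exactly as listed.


Token: ';'
Checking categories:
  identifier: no
  integer_literal: no
  operator: no
  keyword: no
  delimiter: YES
Category: delimiter

delimiter


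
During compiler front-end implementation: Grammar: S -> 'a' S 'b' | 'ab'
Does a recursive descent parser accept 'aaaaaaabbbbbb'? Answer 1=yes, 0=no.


Grammar accepts strings of the form a^n b^n (n >= 1)
Word: 'aaaaaaabbbbbb'
Counting: 7 a's and 6 b's
Check: 7 == 6? No
Mismatch: a-count != b-count
Rejected

0


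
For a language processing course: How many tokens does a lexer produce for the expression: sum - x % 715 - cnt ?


Scanning 'sum - x % 715 - cnt'
Token 1: 'sum' -> identifier
Token 2: '-' -> operator
Token 3: 'x' -> identifier
Token 4: '%' -> operator
Token 5: '715' -> integer_literal
Token 6: '-' -> operator
Token 7: 'cnt' -> identifier
Total tokens: 7

7


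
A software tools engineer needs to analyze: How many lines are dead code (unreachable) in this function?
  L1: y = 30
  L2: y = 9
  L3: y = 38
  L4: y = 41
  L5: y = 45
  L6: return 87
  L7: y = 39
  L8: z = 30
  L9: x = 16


Analyzing control flow:
  L1: reachable (before return)
  L2: reachable (before return)
  L3: reachable (before return)
  L4: reachable (before return)
  L5: reachable (before return)
  L6: reachable (return statement)
  L7: DEAD (after return at L6)
  L8: DEAD (after return at L6)
  L9: DEAD (after return at L6)
Return at L6, total lines = 9
Dead lines: L7 through L9
Count: 3

3


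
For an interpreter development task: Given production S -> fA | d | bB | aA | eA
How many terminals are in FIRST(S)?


Production: S -> fA | d | bB | aA | eA
Examining each alternative for leading terminals:
  S -> fA : first terminal = 'f'
  S -> d : first terminal = 'd'
  S -> bB : first terminal = 'b'
  S -> aA : first terminal = 'a'
  S -> eA : first terminal = 'e'
FIRST(S) = {a, b, d, e, f}
Count: 5

5


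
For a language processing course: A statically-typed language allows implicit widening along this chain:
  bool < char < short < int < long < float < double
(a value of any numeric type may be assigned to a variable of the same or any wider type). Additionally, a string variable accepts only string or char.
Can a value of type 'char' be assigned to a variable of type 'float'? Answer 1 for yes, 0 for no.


Target variable type: float
Source value type: char
Numeric ranks: char=1, float=5
Widening allowed iff rank(source) <= rank(target): 1 <= 5? Yes
Result: 1

1


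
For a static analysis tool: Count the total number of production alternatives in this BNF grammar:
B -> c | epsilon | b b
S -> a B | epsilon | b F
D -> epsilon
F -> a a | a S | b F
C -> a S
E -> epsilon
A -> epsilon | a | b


Counting alternatives per rule:
  B: 3 alternative(s)
  S: 3 alternative(s)
  D: 1 alternative(s)
  F: 3 alternative(s)
  C: 1 alternative(s)
  E: 1 alternative(s)
  A: 3 alternative(s)
Sum: 3 + 3 + 1 + 3 + 1 + 1 + 3 = 15

15


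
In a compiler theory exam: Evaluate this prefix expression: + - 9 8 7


Parsing prefix expression: + - 9 8 7
Step 1: Innermost operation '- 9 8'
  9 - 8 = 1
Step 2: Outer operation '+ [1] 7'
  1 + 7 = 8

8


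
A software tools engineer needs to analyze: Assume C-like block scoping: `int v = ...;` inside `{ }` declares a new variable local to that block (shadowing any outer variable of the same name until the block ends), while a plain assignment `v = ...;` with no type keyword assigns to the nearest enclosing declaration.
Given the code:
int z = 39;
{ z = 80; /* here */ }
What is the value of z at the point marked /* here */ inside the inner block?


Analyzing scoping rules:
Outer scope: declares z = 39
Inner block: 'z = 80;' has no type keyword, so it is an assignment to the outer z (no shadowing)
Inside the block, after the assignment -> 80
Result: 80

80


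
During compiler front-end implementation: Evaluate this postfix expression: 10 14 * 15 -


Processing tokens left to right:
Push 10, Push 14
Pop 10 and 14, compute 10 * 14 = 140, push 140
Push 15
Pop 140 and 15, compute 140 - 15 = 125, push 125
Stack result: 125

125


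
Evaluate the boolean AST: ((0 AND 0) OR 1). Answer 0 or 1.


Step 1: Evaluate inner node
  0 AND 0 = 0
Step 2: Evaluate root node
  0 OR 1 = 1

1


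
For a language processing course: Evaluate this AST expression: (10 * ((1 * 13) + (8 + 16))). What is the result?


Expression: (10 * ((1 * 13) + (8 + 16)))
Evaluating step by step:
  1 * 13 = 13
  8 + 16 = 24
  13 + 24 = 37
  10 * 37 = 370
Result: 370

370


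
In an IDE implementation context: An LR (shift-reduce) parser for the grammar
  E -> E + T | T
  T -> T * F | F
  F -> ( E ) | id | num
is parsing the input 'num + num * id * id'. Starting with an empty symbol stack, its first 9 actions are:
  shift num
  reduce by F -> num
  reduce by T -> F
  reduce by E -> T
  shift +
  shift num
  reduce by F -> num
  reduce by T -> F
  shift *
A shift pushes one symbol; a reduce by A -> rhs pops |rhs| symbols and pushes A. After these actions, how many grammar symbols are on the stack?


Tracking the symbol stack through each action:
  Action 1: shift 'num' : push -> stack = [num] (size 1)
  Action 2: reduce by F -> num : pop 1, push F -> stack = [F] (size 1)
  Action 3: reduce by T -> F : pop 1, push T -> stack = [T] (size 1)
  Action 4: reduce by E -> T : pop 1, push E -> stack = [E] (size 1)
  Action 5: shift '+' : push -> stack = [E, +] (size 2)
  Action 6: shift 'num' : push -> stack = [E, +, num] (size 3)
  Action 7: reduce by F -> num : pop 1, push F -> stack = [E, +, F] (size 3)
  Action 8: reduce by T -> F : pop 1, push T -> stack = [E, +, T] (size 3)
  Action 9: shift '*' : push -> stack = [E, +, T, *] (size 4)
Final stack size: 4

4


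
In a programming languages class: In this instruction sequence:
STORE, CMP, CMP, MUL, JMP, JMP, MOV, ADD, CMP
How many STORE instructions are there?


Scanning instruction sequence for STORE:
  Position 1: STORE <- MATCH
  Position 2: CMP
  Position 3: CMP
  Position 4: MUL
  Position 5: JMP
  Position 6: JMP
  Position 7: MOV
  Position 8: ADD
  Position 9: CMP
Matches at positions: [1]
Total STORE count: 1

1


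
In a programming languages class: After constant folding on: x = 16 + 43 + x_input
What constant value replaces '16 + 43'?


Identifying constant sub-expression:
  Original: x = 16 + 43 + x_input
  16 and 43 are both compile-time constants
  Evaluating: 16 + 43 = 59
  After folding: x = 59 + x_input

59


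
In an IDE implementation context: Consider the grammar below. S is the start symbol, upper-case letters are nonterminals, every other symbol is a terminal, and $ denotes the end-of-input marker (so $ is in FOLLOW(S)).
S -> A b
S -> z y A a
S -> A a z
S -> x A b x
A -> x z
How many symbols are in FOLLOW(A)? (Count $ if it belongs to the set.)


S is the start symbol and does not occur in any rule body, so FOLLOW(S) = {$}.
Examining every occurrence of A in a rule body:
  S -> A b : A is followed by terminal 'b' -> add 'b'
  S -> z y A a : A is followed by terminal 'a' -> add 'a'
  S -> A a z : A is followed by terminal 'a' -> add 'a' (already in the set)
  S -> x A b x : A is followed by terminal 'b' -> add 'b' (already in the set)
  A -> x z : A does not occur in the body -> contributes nothing
FOLLOW(A) = {a, b}
Count: 2

2


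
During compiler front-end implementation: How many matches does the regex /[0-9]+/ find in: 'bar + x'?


Pattern: /[0-9]+/ (int literals)
Input: 'bar + x'
Scanning for matches:
Total matches: 0

0


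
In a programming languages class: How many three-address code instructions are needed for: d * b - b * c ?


Expression: d * b - b * c
Generating three-address code (respecting * over +/- precedence):
  Instruction 1: t1 = d * b
  Instruction 2: t2 = b * c
  Instruction 3: t3 = t1 - t2
Total instructions: 3

3


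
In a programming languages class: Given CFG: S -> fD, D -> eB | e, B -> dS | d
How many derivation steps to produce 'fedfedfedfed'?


Grammar: S -> fD, D -> eB | e, B -> dS | d
Deriving 'fedfedfedfed':
Step 1: S -> fD => fD
Step 2: D -> eB => feB
Step 3: B -> dS => fedS
Step 4: S -> fD => fedfD
Step 5: D -> eB => fedfeB
Step 6: B -> dS => fedfedS
Step 7: S -> fD => fedfedfD
Step 8: D -> eB => fedfedfeB
Step 9: B -> dS => fedfedfedS
Step 10: S -> fD => fedfedfedfD
Step 11: D -> eB => fedfedfedfeB
Step 12: B -> d => fedfedfedfed
Total derivation steps: 12

12


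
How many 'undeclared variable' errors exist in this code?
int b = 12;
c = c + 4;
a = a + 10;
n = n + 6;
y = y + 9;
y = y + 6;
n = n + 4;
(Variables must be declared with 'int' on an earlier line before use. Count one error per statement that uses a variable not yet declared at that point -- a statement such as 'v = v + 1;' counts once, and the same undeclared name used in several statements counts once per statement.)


Scanning code line by line:
  Line 1: declare 'b' -> declared = ['b']
  Line 2: use 'c' -> ERROR (undeclared)
  Line 3: use 'a' -> ERROR (undeclared)
  Line 4: use 'n' -> ERROR (undeclared)
  Line 5: use 'y' -> ERROR (undeclared)
  Line 6: use 'y' -> ERROR (undeclared)
  Line 7: use 'n' -> ERROR (undeclared)
Total undeclared variable errors: 6

6


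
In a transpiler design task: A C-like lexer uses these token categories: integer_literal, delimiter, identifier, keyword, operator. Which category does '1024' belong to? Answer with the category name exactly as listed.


Token: '1024'
Checking categories:
  identifier: no
  integer_literal: YES
  operator: no
  keyword: no
  delimiter: no
Category: integer_literal

integer_literal


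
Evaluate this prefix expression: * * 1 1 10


Parsing prefix expression: * * 1 1 10
Step 1: Innermost operation '* 1 1'
  1 * 1 = 1
Step 2: Outer operation '* [1] 10'
  1 * 10 = 10

10


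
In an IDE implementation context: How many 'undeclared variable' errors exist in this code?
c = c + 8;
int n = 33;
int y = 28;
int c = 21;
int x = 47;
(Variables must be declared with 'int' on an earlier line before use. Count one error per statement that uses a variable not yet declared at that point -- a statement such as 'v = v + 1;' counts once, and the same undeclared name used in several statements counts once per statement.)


Scanning code line by line:
  Line 1: use 'c' -> ERROR (undeclared)
  Line 2: declare 'n' -> declared = ['n']
  Line 3: declare 'y' -> declared = ['n', 'y']
  Line 4: declare 'c' -> declared = ['c', 'n', 'y']
  Line 5: declare 'x' -> declared = ['c', 'n', 'x', 'y']
Total undeclared variable errors: 1

1


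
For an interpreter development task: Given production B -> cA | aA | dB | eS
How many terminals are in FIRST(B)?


Production: B -> cA | aA | dB | eS
Examining each alternative for leading terminals:
  B -> cA : first terminal = 'c'
  B -> aA : first terminal = 'a'
  B -> dB : first terminal = 'd'
  B -> eS : first terminal = 'e'
FIRST(B) = {a, c, d, e}
Count: 4

4


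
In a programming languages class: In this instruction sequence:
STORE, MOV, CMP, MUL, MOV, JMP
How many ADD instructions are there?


Scanning instruction sequence for ADD:
  Position 1: STORE
  Position 2: MOV
  Position 3: CMP
  Position 4: MUL
  Position 5: MOV
  Position 6: JMP
Matches at positions: []
Total ADD count: 0

0


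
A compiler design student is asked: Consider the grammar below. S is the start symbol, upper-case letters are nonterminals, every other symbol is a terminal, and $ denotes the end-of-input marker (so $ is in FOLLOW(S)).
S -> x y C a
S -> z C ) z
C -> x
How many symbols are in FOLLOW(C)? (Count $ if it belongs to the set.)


S is the start symbol and does not occur in any rule body, so FOLLOW(S) = {$}.
Examining every occurrence of C in a rule body:
  S -> x y C a : C is followed by terminal 'a' -> add 'a'
  S -> z C ) z : C is followed by terminal ')' -> add ')'
  C -> x : C does not occur in the body -> contributes nothing
FOLLOW(C) = {), a}
Count: 2

2


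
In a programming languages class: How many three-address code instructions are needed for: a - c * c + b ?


Expression: a - c * c + b
Generating three-address code (respecting * over +/- precedence):
  Instruction 1: t1 = c * c
  Instruction 2: t2 = a - t1
  Instruction 3: t3 = t2 + b
Total instructions: 3

3


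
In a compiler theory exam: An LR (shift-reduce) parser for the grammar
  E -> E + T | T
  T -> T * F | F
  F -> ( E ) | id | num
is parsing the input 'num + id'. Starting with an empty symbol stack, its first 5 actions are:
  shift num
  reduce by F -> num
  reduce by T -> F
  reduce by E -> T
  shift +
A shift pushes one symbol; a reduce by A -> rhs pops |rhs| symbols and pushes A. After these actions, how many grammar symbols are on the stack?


Tracking the symbol stack through each action:
  Action 1: shift 'num' : push -> stack = [num] (size 1)
  Action 2: reduce by F -> num : pop 1, push F -> stack = [F] (size 1)
  Action 3: reduce by T -> F : pop 1, push T -> stack = [T] (size 1)
  Action 4: reduce by E -> T : pop 1, push E -> stack = [E] (size 1)
  Action 5: shift '+' : push -> stack = [E, +] (size 2)
Final stack size: 2

2


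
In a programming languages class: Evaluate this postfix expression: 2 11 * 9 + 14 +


Processing tokens left to right:
Push 2, Push 11
Pop 2 and 11, compute 2 * 11 = 22, push 22
Push 9
Pop 22 and 9, compute 22 + 9 = 31, push 31
Push 14
Pop 31 and 14, compute 31 + 14 = 45, push 45
Stack result: 45

45


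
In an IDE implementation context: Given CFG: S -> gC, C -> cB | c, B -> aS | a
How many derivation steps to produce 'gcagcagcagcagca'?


Grammar: S -> gC, C -> cB | c, B -> aS | a
Deriving 'gcagcagcagcagca':
Step 1: S -> gC => gC
Step 2: C -> cB => gcB
Step 3: B -> aS => gcaS
Step 4: S -> gC => gcagC
Step 5: C -> cB => gcagcB
Step 6: B -> aS => gcagcaS
Step 7: S -> gC => gcagcagC
Step 8: C -> cB => gcagcagcB
Step 9: B -> aS => gcagcagcaS
Step 10: S -> gC => gcagcagcagC
Step 11: C -> cB => gcagcagcagcB
Step 12: B -> aS => gcagcagcagcaS
Step 13: S -> gC => gcagcagcagcagC
Step 14: C -> cB => gcagcagcagcagcB
Step 15: B -> a => gcagcagcagcagca
Total derivation steps: 15

15


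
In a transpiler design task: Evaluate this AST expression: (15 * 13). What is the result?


Expression: (15 * 13)
Evaluating step by step:
  15 * 13 = 195
Result: 195

195


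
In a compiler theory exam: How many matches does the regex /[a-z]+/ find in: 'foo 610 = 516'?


Pattern: /[a-z]+/ (identifiers)
Input: 'foo 610 = 516'
Scanning for matches:
  Match 1: 'foo'
Total matches: 1

1


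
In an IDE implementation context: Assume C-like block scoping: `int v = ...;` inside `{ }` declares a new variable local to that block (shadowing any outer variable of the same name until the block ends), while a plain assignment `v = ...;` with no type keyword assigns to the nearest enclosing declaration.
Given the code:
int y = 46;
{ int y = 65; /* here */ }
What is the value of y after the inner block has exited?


Analyzing scoping rules:
Outer scope: declares y = 46
Inner block: 'int y = 65;' declares a NEW y that shadows the outer one
When the block exits the inner y goes out of scope; the outer y was never modified -> 46
Result: 46

46


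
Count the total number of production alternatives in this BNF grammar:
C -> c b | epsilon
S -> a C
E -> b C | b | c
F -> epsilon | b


Counting alternatives per rule:
  C: 2 alternative(s)
  S: 1 alternative(s)
  E: 3 alternative(s)
  F: 2 alternative(s)
Sum: 2 + 1 + 3 + 2 = 8

8


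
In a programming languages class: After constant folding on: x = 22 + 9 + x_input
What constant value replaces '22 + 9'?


Identifying constant sub-expression:
  Original: x = 22 + 9 + x_input
  22 and 9 are both compile-time constants
  Evaluating: 22 + 9 = 31
  After folding: x = 31 + x_input

31
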